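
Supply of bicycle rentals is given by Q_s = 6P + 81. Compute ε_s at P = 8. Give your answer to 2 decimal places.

At P = 8, Q_s = 129.
dQ_s/dP = 6.
ε_s = (dQ_s/dP)(P/Q_s) = (6)(8/129).

0.37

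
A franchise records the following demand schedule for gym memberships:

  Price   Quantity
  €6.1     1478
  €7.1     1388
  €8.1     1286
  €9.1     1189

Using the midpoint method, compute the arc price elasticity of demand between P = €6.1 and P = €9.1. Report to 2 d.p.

At P = 6.1, Q = 1478; at P = 9.1, Q = 1189.
ΔQ = -289, ΔP = 3.0. Midpoints: P̄ = 7.60, Q̄ = 1333.5.
ε = (ΔQ/ΔP)(P̄/Q̄) = (-289/3.0)(7.60/1333.5).

-0.55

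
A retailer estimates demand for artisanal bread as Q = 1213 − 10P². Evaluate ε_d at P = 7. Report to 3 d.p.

At P = 7, Q = 723.
dQ/dP = −20P = -140.
ε = (dQ/dP)(P/Q) = (-140)(7/723).

-1.355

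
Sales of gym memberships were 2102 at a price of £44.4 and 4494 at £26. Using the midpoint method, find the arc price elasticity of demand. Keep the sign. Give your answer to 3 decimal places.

ΔQ = 4494 − 2102 = 2392; ΔP = 26 − 44.4 = -18.4.
Midpoints: P̄ = 35.20, Q̄ = 3298.0.
ε = (ΔQ/ΔP)(P̄/Q̄) = (2392/-18.4)(35.20/3298.0).

-1.388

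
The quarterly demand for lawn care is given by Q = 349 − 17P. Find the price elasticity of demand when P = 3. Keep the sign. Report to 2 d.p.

At P = 3, Q = 298.
dQ/dP = −17.
ε = (dQ/dP)(P/Q) = (-17)(3/298).

-0.17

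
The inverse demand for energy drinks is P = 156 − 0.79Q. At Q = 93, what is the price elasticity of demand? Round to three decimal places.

At Q = 93, P = 156 − 0.79(93) = 82.53.
dP/dQ = −0.79, so dQ/dP = 1/(−0.79) = -1.266.
ε = (dQ/dP)(P/Q) = (-1.266)(82.53/93).

-1.123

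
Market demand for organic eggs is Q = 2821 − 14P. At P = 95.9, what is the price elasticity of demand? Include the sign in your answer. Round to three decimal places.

-0.908

At P = 95.9, Q = 1478.400.
dQ/dP = −14.
ε = (dQ/dP)(P/Q) = (-14)(95.9/1478.400).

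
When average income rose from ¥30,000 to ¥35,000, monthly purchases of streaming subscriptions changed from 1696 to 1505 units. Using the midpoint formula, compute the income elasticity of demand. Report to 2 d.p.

-0.78

ΔQ = -191, ΔI = 5000. Midpoints: Ī = 32,500, Q̄ = 1600.5.
ε_I = (ΔQ/ΔI)(Ī/Q̄) = (-191/5000)(32500/1600.5).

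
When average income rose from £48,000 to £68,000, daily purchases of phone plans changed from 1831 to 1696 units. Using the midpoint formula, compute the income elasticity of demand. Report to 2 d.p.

ΔQ = -135, ΔI = 20000. Midpoints: Ī = 58,000, Q̄ = 1763.5.
ε_I = (ΔQ/ΔI)(Ī/Q̄) = (-135/20000)(58000/1763.5).
ε_I < 0, so the good is inferior.

-0.22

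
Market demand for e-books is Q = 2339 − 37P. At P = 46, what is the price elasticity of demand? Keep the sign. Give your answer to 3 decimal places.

-2.672

At P = 46, Q = 637.
dQ/dP = −37.
ε = (dQ/dP)(P/Q) = (-37)(46/637).
|ε| > 1, so demand is elastic at this price.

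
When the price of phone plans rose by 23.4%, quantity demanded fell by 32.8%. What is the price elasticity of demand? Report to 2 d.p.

-1.40

ε = %ΔQ / %ΔP = (-32.8)/(23.4) = -1.402.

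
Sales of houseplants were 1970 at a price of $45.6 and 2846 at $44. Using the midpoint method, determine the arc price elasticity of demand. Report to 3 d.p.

-10.186

ΔQ = 2846 − 1970 = 876; ΔP = 44 − 45.6 = -1.6.
Midpoints: P̄ = 44.80, Q̄ = 2408.0.
ε = (ΔQ/ΔP)(P̄/Q̄) = (876/-1.6)(44.80/2408.0).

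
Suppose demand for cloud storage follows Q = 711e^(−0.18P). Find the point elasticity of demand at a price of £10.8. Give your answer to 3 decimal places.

-1.944

At P = 10.8, Q = 101.766.
dQ/dP = −0.18·711e^(−0.18P) = −0.18Q = -18.318.
ε = (dQ/dP)(P/Q) = (-18.318)(10.8/101.766).
|ε| > 1, so demand is elastic at this price.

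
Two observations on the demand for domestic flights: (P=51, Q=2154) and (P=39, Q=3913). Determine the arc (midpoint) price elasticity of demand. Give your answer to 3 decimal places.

ΔQ = 3913 − 2154 = 1759; ΔP = 39 − 51 = -12.
Midpoints: P̄ = 45.00, Q̄ = 3033.5.
ε = (ΔQ/ΔP)(P̄/Q̄) = (1759/-12)(45.00/3033.5).

-2.174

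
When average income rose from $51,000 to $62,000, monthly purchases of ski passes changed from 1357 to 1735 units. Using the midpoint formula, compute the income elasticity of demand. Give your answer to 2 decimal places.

1.26

ΔQ = 378, ΔI = 11000. Midpoints: Ī = 56,500, Q̄ = 1546.0.
ε_I = (ΔQ/ΔI)(Ī/Q̄) = (378/11000)(56500/1546.0).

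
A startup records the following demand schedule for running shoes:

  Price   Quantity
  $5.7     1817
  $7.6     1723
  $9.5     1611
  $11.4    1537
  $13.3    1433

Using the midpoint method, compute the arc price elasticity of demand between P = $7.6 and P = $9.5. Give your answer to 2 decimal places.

-0.30

At P = 7.6, Q = 1723; at P = 9.5, Q = 1611.
ΔQ = -112, ΔP = 1.9. Midpoints: P̄ = 8.55, Q̄ = 1667.0.
ε = (ΔQ/ΔP)(P̄/Q̄) = (-112/1.9)(8.55/1667.0).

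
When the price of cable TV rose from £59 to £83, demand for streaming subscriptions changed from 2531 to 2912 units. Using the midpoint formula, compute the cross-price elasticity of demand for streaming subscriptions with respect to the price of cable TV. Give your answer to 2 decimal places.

ΔQ_x = 2912 − 2531 = 381; ΔP_y = 83 − 59 = 24.
Midpoints: P̄_y = 71.00, Q̄_x = 2721.5.
ε_xy = (ΔQ_x/ΔP_y)(P̄_y/Q̄_x) = (381/24)(71.00/2721.5).

0.41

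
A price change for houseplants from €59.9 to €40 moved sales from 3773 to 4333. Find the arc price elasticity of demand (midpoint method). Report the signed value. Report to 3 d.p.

-0.347

ΔQ = 4333 − 3773 = 560; ΔP = 40 − 59.9 = -19.9.
Midpoints: P̄ = 49.95, Q̄ = 4053.0.
ε = (ΔQ/ΔP)(P̄/Q̄) = (560/-19.9)(49.95/4053.0).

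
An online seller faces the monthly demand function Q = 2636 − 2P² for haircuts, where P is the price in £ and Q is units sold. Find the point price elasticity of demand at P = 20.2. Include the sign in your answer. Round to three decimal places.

-0.897

At P = 20.2, Q = 1819.920.
dQ/dP = −4P = -80.800.
ε = (dQ/dP)(P/Q) = (-80.800)(20.2/1819.920).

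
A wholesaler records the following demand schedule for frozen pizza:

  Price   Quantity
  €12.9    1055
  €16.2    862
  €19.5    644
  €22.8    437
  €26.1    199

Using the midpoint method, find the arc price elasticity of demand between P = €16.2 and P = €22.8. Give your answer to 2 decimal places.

At P = 16.2, Q = 862; at P = 22.8, Q = 437.
ΔQ = -425, ΔP = 6.6. Midpoints: P̄ = 19.50, Q̄ = 649.5.
ε = (ΔQ/ΔP)(P̄/Q̄) = (-425/6.6)(19.50/649.5).

-1.93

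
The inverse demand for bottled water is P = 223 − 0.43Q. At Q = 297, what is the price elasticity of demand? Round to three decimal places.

-0.746

At Q = 297, P = 223 − 0.43(297) = 95.29.
dP/dQ = −0.43, so dQ/dP = 1/(−0.43) = -2.326.
ε = (dQ/dP)(P/Q) = (-2.326)(95.29/297).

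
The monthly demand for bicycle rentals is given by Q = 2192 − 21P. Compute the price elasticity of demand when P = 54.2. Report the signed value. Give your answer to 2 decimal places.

-1.08

At P = 54.2, Q = 1053.800.
dQ/dP = −21.
ε = (dQ/dP)(P/Q) = (-21)(54.2/1053.800).
|ε| > 1, so demand is elastic at this price.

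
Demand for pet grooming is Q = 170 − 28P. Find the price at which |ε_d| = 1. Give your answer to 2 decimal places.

For linear demand Q = a − bP, ε = −bP/(a − bP). |ε| = 1 when bP = a − bP, i.e. P = a/(2b).
P = 170/(2·28) = 170/56 = 3.0357.

3.04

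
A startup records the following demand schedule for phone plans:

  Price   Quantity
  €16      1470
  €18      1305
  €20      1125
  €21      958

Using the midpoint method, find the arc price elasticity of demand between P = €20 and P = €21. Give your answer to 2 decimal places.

At P = 20, Q = 1125; at P = 21, Q = 958.
ΔQ = -167, ΔP = 1. Midpoints: P̄ = 20.50, Q̄ = 1041.5.
ε = (ΔQ/ΔP)(P̄/Q̄) = (-167/1)(20.50/1041.5).

-3.29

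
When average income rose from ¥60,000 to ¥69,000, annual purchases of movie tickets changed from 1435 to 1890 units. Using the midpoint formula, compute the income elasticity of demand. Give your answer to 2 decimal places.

1.96

ΔQ = 455, ΔI = 9000. Midpoints: Ī = 64,500, Q̄ = 1662.5.
ε_I = (ΔQ/ΔI)(Ī/Q̄) = (455/9000)(64500/1662.5).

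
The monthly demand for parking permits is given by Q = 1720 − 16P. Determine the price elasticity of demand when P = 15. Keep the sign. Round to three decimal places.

At P = 15, Q = 1480.
dQ/dP = −16.
ε = (dQ/dP)(P/Q) = (-16)(15/1480).
|ε| < 1, so demand is inelastic at this price.

-0.162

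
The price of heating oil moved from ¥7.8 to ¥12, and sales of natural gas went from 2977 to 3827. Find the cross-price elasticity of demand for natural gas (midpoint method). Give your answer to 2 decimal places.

0.59

ΔQ_x = 3827 − 2977 = 850; ΔP_y = 12 − 7.8 = 4.2.
Midpoints: P̄_y = 9.90, Q̄_x = 3402.0.
ε_xy = (ΔQ_x/ΔP_y)(P̄_y/Q̄_x) = (850/4.2)(9.90/3402.0).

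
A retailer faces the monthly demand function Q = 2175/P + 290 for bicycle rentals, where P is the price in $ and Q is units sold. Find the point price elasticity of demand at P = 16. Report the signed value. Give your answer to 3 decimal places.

-0.319

At P = 16, Q = 425.938.
dQ/dP = −2175/P² = -8.496.
ε = (dQ/dP)(P/Q) = (-8.496)(16/425.938).
|ε| < 1, so demand is inelastic at this price.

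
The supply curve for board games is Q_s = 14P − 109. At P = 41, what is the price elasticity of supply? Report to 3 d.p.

1.234

At P = 41, Q_s = 465.
dQ_s/dP = 14.
ε_s = (dQ_s/dP)(P/Q_s) = (14)(41/465).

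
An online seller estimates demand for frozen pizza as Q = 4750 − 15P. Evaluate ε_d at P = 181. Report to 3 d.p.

-1.334

At P = 181, Q = 2035.
dQ/dP = −15.
ε = (dQ/dP)(P/Q) = (-15)(181/2035).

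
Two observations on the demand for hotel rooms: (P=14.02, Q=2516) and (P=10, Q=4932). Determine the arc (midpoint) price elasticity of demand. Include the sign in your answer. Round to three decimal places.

-1.938

ΔQ = 4932 − 2516 = 2416; ΔP = 10 − 14.02 = -4.02.
Midpoints: P̄ = 12.01, Q̄ = 3724.0.
ε = (ΔQ/ΔP)(P̄/Q̄) = (2416/-4.02)(12.01/3724.0).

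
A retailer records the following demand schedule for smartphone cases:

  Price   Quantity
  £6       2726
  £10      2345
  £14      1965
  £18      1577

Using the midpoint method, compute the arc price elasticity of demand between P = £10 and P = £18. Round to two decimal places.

At P = 10, Q = 2345; at P = 18, Q = 1577.
ΔQ = -768, ΔP = 8. Midpoints: P̄ = 14.00, Q̄ = 1961.0.
ε = (ΔQ/ΔP)(P̄/Q̄) = (-768/8)(14.00/1961.0).

-0.69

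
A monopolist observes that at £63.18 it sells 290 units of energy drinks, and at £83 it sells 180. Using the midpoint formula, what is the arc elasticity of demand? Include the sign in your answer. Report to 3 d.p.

ΔQ = 180 − 290 = -110; ΔP = 83 − 63.18 = 19.82.
Midpoints: P̄ = 73.09, Q̄ = 235.0.
ε = (ΔQ/ΔP)(P̄/Q̄) = (-110/19.82)(73.09/235.0).

-1.726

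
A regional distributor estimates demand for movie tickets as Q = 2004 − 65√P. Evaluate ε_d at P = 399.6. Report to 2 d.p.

-0.92

At P = 399.6, Q = 704.650.
dQ/dP = −65/(2√P) = -1.626.
ε = (dQ/dP)(P/Q) = (-1.626)(399.6/704.650).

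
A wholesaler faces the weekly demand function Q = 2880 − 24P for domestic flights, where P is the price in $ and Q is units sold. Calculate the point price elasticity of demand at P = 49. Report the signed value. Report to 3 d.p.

At P = 49, Q = 1704.
dQ/dP = −24.
ε = (dQ/dP)(P/Q) = (-24)(49/1704).

-0.690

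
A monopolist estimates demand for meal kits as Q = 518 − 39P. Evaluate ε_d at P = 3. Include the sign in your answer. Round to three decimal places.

-0.292

At P = 3, Q = 401.
dQ/dP = −39.
ε = (dQ/dP)(P/Q) = (-39)(3/401).
|ε| < 1, so demand is inelastic at this price.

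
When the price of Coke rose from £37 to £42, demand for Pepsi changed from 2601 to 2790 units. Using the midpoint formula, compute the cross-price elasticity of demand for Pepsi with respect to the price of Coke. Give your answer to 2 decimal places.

ΔQ_x = 2790 − 2601 = 189; ΔP_y = 42 − 37 = 5.
Midpoints: P̄_y = 39.50, Q̄_x = 2695.5.
ε_xy = (ΔQ_x/ΔP_y)(P̄_y/Q̄_x) = (189/5)(39.50/2695.5).

0.55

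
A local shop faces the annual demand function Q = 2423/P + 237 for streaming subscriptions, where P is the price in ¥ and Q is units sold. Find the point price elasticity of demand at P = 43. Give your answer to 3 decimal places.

At P = 43, Q = 293.349.
dQ/dP = −2423/P² = -1.310.
ε = (dQ/dP)(P/Q) = (-1.310)(43/293.349).
|ε| < 1, so demand is inelastic at this price.

-0.192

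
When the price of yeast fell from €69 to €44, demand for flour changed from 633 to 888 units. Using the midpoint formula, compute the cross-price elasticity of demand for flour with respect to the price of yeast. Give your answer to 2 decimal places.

ΔQ_x = 888 − 633 = 255; ΔP_y = 44 − 69 = -25.
Midpoints: P̄_y = 56.50, Q̄_x = 760.5.
ε_xy = (ΔQ_x/ΔP_y)(P̄_y/Q̄_x) = (255/-25)(56.50/760.5).
ε_xy < 0, so the goods are complements.

-0.76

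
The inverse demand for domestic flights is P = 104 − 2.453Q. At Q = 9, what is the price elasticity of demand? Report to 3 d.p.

At Q = 9, P = 104 − 2.453(9) = 81.92.
dP/dQ = −2.453, so dQ/dP = 1/(−2.453) = -0.408.
ε = (dQ/dP)(P/Q) = (-0.408)(81.92/9).

-3.711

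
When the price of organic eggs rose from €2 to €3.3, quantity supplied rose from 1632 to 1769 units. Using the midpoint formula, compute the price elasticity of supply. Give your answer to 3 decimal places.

ΔQ = 1769 − 1632 = 137; ΔP = 3.3 − 2 = 1.3.
Midpoints: P̄ = 2.65, Q̄ = 1700.5.
ε_s = (ΔQ/ΔP)(P̄/Q̄) = (137/1.3)(2.65/1700.5).

0.164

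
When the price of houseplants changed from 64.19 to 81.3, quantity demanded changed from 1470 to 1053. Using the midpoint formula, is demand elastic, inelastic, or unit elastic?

elastic

Arc ε ≈ -1.405.
|ε| = 1.41 > 1.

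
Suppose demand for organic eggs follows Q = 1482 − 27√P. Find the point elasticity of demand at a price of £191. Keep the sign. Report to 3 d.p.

-0.168

At P = 191, Q = 1108.853.
dQ/dP = −27/(2√P) = -0.977.
ε = (dQ/dP)(P/Q) = (-0.977)(191/1108.853).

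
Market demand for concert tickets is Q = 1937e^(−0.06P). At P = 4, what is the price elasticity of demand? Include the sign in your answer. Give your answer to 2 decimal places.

At P = 4, Q = 1523.698.
dQ/dP = −0.06·1937e^(−0.06P) = −0.06Q = -91.422.
ε = (dQ/dP)(P/Q) = (-91.422)(4/1523.698).

-0.24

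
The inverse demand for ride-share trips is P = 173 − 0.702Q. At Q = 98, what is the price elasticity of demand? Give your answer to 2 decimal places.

At Q = 98, P = 173 − 0.702(98) = 104.20.
dP/dQ = −0.702, so dQ/dP = 1/(−0.702) = -1.425.
ε = (dQ/dP)(P/Q) = (-1.425)(104.20/98).

-1.51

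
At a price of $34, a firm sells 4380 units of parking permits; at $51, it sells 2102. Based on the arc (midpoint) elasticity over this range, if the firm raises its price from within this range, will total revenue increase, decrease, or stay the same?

Arc ε = (-2278/17)(42.50/3241.0) ≈ -1.757.
|ε| = 1.76 > 1, so demand is elastic. A price rise therefore reduces total revenue.

decrease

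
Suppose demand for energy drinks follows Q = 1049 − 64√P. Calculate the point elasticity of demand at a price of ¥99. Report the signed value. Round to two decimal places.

-0.77

At P = 99, Q = 412.208.
dQ/dP = −64/(2√P) = -3.216.
ε = (dQ/dP)(P/Q) = (-3.216)(99/412.208).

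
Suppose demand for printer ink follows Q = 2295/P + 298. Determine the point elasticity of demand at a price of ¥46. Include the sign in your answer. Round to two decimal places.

At P = 46, Q = 347.891.
dQ/dP = −2295/P² = -1.085.
ε = (dQ/dP)(P/Q) = (-1.085)(46/347.891).
|ε| < 1, so demand is inelastic at this price.

-0.14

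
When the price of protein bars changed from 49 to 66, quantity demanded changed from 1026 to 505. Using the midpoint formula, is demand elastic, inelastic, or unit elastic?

Arc ε ≈ -2.302.
|ε| = 2.30 > 1.

elastic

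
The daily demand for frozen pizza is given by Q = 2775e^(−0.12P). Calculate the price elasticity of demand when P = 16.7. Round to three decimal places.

-2.004

At P = 16.7, Q = 374.056.
dQ/dP = −0.12·2775e^(−0.12P) = −0.12Q = -44.887.
ε = (dQ/dP)(P/Q) = (-44.887)(16.7/374.056).
|ε| > 1, so demand is elastic at this price.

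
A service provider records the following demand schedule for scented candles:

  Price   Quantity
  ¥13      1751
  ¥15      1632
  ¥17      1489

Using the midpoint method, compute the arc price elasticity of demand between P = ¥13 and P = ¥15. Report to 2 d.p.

At P = 13, Q = 1751; at P = 15, Q = 1632.
ΔQ = -119, ΔP = 2. Midpoints: P̄ = 14.00, Q̄ = 1691.5.
ε = (ΔQ/ΔP)(P̄/Q̄) = (-119/2)(14.00/1691.5).

-0.49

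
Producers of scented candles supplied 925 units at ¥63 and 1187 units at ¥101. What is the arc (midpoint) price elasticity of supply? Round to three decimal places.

ΔQ = 1187 − 925 = 262; ΔP = 101 − 63 = 38.
Midpoints: P̄ = 82.00, Q̄ = 1056.0.
ε_s = (ΔQ/ΔP)(P̄/Q̄) = (262/38)(82.00/1056.0).

0.535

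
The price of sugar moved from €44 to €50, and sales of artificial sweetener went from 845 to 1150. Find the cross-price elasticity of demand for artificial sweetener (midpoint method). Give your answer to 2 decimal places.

2.40

ΔQ_x = 1150 − 845 = 305; ΔP_y = 50 − 44 = 6.
Midpoints: P̄_y = 47.00, Q̄_x = 997.5.
ε_xy = (ΔQ_x/ΔP_y)(P̄_y/Q̄_x) = (305/6)(47.00/997.5).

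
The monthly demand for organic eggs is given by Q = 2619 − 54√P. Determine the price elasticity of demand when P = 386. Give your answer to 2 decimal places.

-0.34

At P = 386, Q = 1558.068.
dQ/dP = −54/(2√P) = -1.374.
ε = (dQ/dP)(P/Q) = (-1.374)(386/1558.068).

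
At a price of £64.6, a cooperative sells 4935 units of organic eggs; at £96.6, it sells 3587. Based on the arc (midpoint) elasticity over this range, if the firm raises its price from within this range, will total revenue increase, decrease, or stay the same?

increase

Arc ε = (-1348/32)(80.60/4261.0) ≈ -0.797.
|ε| = 0.80 < 1, so demand is inelastic. A price rise therefore raises total revenue.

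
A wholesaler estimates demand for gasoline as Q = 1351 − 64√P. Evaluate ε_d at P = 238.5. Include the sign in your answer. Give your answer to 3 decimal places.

-1.363

At P = 238.5, Q = 362.620.
dQ/dP = −64/(2√P) = -2.072.
ε = (dQ/dP)(P/Q) = (-2.072)(238.5/362.620).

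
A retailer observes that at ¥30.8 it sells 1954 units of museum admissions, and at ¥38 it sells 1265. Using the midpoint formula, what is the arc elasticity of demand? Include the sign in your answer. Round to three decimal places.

ΔQ = 1265 − 1954 = -689; ΔP = 38 − 30.8 = 7.2.
Midpoints: P̄ = 34.40, Q̄ = 1609.5.
ε = (ΔQ/ΔP)(P̄/Q̄) = (-689/7.2)(34.40/1609.5).

-2.045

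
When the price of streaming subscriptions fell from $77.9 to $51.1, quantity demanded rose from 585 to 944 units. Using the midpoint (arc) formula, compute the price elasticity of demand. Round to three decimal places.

ΔQ = 944 − 585 = 359; ΔP = 51.1 − 77.9 = -26.8.
Midpoints: P̄ = 64.50, Q̄ = 764.5.
ε = (ΔQ/ΔP)(P̄/Q̄) = (359/-26.8)(64.50/764.5).

-1.130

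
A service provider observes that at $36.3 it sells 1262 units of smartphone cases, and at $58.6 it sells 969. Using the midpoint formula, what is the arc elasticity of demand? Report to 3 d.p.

-0.559

ΔQ = 969 − 1262 = -293; ΔP = 58.6 − 36.3 = 22.3.
Midpoints: P̄ = 47.45, Q̄ = 1115.5.
ε = (ΔQ/ΔP)(P̄/Q̄) = (-293/22.3)(47.45/1115.5).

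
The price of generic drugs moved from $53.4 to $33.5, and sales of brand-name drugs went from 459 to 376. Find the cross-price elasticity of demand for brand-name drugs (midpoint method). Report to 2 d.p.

ΔQ_x = 376 − 459 = -83; ΔP_y = 33.5 − 53.4 = -19.9.
Midpoints: P̄_y = 43.45, Q̄_x = 417.5.
ε_xy = (ΔQ_x/ΔP_y)(P̄_y/Q̄_x) = (-83/-19.9)(43.45/417.5).

0.43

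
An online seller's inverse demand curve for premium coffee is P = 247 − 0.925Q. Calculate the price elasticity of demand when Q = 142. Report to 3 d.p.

-0.880

At Q = 142, P = 247 − 0.925(142) = 115.65.
dP/dQ = −0.925, so dQ/dP = 1/(−0.925) = -1.081.
ε = (dQ/dP)(P/Q) = (-1.081)(115.65/142).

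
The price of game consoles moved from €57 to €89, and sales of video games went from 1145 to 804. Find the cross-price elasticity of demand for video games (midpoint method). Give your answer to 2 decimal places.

-0.80

ΔQ_x = 804 − 1145 = -341; ΔP_y = 89 − 57 = 32.
Midpoints: P̄_y = 73.00, Q̄_x = 974.5.
ε_xy = (ΔQ_x/ΔP_y)(P̄_y/Q̄_x) = (-341/32)(73.00/974.5).
ε_xy < 0, so the goods are complements.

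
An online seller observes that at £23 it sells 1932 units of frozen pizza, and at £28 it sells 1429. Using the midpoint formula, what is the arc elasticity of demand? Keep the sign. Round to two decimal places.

-1.53

ΔQ = 1429 − 1932 = -503; ΔP = 28 − 23 = 5.
Midpoints: P̄ = 25.50, Q̄ = 1680.5.
ε = (ΔQ/ΔP)(P̄/Q̄) = (-503/5)(25.50/1680.5).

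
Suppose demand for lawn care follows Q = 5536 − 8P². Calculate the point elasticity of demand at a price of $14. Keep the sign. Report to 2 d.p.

-0.79

At P = 14, Q = 3968.
dQ/dP = −16P = -224.
ε = (dQ/dP)(P/Q) = (-224)(14/3968).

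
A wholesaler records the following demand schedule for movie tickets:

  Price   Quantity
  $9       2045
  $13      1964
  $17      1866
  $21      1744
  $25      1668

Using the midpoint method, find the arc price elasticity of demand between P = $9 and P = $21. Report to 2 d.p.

At P = 9, Q = 2045; at P = 21, Q = 1744.
ΔQ = -301, ΔP = 12. Midpoints: P̄ = 15.00, Q̄ = 1894.5.
ε = (ΔQ/ΔP)(P̄/Q̄) = (-301/12)(15.00/1894.5).

-0.20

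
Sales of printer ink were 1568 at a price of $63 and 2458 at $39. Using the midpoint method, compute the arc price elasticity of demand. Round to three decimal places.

-0.940

ΔQ = 2458 − 1568 = 890; ΔP = 39 − 63 = -24.
Midpoints: P̄ = 51.00, Q̄ = 2013.0.
ε = (ΔQ/ΔP)(P̄/Q̄) = (890/-24)(51.00/2013.0).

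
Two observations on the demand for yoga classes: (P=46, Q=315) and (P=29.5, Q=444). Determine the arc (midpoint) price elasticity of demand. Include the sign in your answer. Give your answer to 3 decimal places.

ΔQ = 444 − 315 = 129; ΔP = 29.5 − 46 = -16.5.
Midpoints: P̄ = 37.75, Q̄ = 379.5.
ε = (ΔQ/ΔP)(P̄/Q̄) = (129/-16.5)(37.75/379.5).

-0.778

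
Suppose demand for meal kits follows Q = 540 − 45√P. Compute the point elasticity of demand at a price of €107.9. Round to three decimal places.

-3.221

At P = 107.9, Q = 72.563.
dQ/dP = −45/(2√P) = -2.166.
ε = (dQ/dP)(P/Q) = (-2.166)(107.9/72.563).
|ε| > 1, so demand is elastic at this price.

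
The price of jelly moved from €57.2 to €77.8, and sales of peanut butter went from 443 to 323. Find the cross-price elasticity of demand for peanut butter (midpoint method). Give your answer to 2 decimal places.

-1.03

ΔQ_x = 323 − 443 = -120; ΔP_y = 77.8 − 57.2 = 20.6.
Midpoints: P̄_y = 67.50, Q̄_x = 383.0.
ε_xy = (ΔQ_x/ΔP_y)(P̄_y/Q̄_x) = (-120/20.6)(67.50/383.0).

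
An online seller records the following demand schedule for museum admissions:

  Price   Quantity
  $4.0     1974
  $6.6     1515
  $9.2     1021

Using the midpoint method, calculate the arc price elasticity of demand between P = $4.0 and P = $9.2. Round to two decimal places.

At P = 4.0, Q = 1974; at P = 9.2, Q = 1021.
ΔQ = -953, ΔP = 5.2. Midpoints: P̄ = 6.60, Q̄ = 1497.5.
ε = (ΔQ/ΔP)(P̄/Q̄) = (-953/5.2)(6.60/1497.5).

-0.81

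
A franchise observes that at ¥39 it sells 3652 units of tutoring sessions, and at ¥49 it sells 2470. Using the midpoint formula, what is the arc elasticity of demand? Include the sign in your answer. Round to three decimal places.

ΔQ = 2470 − 3652 = -1182; ΔP = 49 − 39 = 10.
Midpoints: P̄ = 44.00, Q̄ = 3061.0.
ε = (ΔQ/ΔP)(P̄/Q̄) = (-1182/10)(44.00/3061.0).

-1.699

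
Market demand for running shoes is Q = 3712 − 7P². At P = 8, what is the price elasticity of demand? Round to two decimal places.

-0.27

At P = 8, Q = 3264.
dQ/dP = −14P = -112.
ε = (dQ/dP)(P/Q) = (-112)(8/3264).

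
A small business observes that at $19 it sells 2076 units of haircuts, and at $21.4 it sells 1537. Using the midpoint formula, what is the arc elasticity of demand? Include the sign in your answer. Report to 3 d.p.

ΔQ = 1537 − 2076 = -539; ΔP = 21.4 − 19 = 2.4.
Midpoints: P̄ = 20.20, Q̄ = 1806.5.
ε = (ΔQ/ΔP)(P̄/Q̄) = (-539/2.4)(20.20/1806.5).

-2.511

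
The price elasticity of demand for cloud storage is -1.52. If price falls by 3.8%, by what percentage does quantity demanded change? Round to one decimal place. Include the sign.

%ΔQ ≈ ε × %ΔP = (-1.52)(-3.8%) = 5.78%.

5.8%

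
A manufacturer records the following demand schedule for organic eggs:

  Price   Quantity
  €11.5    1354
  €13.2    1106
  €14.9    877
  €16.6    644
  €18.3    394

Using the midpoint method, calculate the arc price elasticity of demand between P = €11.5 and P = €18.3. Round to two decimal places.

-2.41

At P = 11.5, Q = 1354; at P = 18.3, Q = 394.
ΔQ = -960, ΔP = 6.8. Midpoints: P̄ = 14.90, Q̄ = 874.0.
ε = (ΔQ/ΔP)(P̄/Q̄) = (-960/6.8)(14.90/874.0).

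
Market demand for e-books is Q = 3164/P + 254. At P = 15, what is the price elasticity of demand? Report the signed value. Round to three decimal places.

At P = 15, Q = 464.933.
dQ/dP = −3164/P² = -14.062.
ε = (dQ/dP)(P/Q) = (-14.062)(15/464.933).

-0.454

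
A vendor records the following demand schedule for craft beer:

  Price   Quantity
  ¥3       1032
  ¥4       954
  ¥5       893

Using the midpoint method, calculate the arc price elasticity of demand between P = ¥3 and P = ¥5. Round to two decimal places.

At P = 3, Q = 1032; at P = 5, Q = 893.
ΔQ = -139, ΔP = 2. Midpoints: P̄ = 4.00, Q̄ = 962.5.
ε = (ΔQ/ΔP)(P̄/Q̄) = (-139/2)(4.00/962.5).

-0.29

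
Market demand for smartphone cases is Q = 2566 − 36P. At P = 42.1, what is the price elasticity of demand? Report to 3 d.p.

At P = 42.1, Q = 1050.400.
dQ/dP = −36.
ε = (dQ/dP)(P/Q) = (-36)(42.1/1050.400).

-1.443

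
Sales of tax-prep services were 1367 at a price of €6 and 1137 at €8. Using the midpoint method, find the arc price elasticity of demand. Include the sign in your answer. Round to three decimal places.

ΔQ = 1137 − 1367 = -230; ΔP = 8 − 6 = 2.
Midpoints: P̄ = 7.00, Q̄ = 1252.0.
ε = (ΔQ/ΔP)(P̄/Q̄) = (-230/2)(7.00/1252.0).

-0.643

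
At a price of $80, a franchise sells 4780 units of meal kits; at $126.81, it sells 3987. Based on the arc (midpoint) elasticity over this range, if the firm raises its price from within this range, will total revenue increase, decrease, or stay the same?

Arc ε = (-793/46.81)(103.41/4383.5) ≈ -0.400.
|ε| = 0.40 < 1, so demand is inelastic. A price rise therefore raises total revenue.

increase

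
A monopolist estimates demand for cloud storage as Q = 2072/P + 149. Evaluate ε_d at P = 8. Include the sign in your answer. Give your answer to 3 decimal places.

At P = 8, Q = 408.
dQ/dP = −2072/P² = -32.375.
ε = (dQ/dP)(P/Q) = (-32.375)(8/408).
|ε| < 1, so demand is inelastic at this price.

-0.635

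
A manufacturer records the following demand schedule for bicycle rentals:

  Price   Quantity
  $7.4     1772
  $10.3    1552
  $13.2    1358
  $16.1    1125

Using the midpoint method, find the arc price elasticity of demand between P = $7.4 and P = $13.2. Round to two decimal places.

At P = 7.4, Q = 1772; at P = 13.2, Q = 1358.
ΔQ = -414, ΔP = 5.8. Midpoints: P̄ = 10.30, Q̄ = 1565.0.
ε = (ΔQ/ΔP)(P̄/Q̄) = (-414/5.8)(10.30/1565.0).

-0.47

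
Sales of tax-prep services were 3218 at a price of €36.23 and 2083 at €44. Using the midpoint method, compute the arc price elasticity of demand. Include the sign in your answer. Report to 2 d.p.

ΔQ = 2083 − 3218 = -1135; ΔP = 44 − 36.23 = 7.77.
Midpoints: P̄ = 40.11, Q̄ = 2650.5.
ε = (ΔQ/ΔP)(P̄/Q̄) = (-1135/7.77)(40.11/2650.5).

-2.21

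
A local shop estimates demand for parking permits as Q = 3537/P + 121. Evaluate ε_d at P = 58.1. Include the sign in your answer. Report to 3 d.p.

At P = 58.1, Q = 181.878.
dQ/dP = −3537/P² = -1.048.
ε = (dQ/dP)(P/Q) = (-1.048)(58.1/181.878).

-0.335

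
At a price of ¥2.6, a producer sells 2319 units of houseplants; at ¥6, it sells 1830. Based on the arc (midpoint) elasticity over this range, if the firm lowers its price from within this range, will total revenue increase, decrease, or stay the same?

Arc ε = (-489/3.4)(4.30/2074.5) ≈ -0.298.
|ε| = 0.30 < 1, so demand is inelastic. A price cut therefore reduces total revenue.

decrease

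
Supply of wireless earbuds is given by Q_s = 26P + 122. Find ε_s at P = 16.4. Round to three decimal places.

At P = 16.4, Q_s = 548.40.
dQ_s/dP = 26.
ε_s = (dQ_s/dP)(P/Q_s) = (26)(16.4/548.40).

0.778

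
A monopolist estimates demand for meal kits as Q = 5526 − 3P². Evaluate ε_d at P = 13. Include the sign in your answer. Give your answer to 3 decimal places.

At P = 13, Q = 5019.
dQ/dP = −6P = -78.
ε = (dQ/dP)(P/Q) = (-78)(13/5019).
|ε| < 1, so demand is inelastic at this price.

-0.202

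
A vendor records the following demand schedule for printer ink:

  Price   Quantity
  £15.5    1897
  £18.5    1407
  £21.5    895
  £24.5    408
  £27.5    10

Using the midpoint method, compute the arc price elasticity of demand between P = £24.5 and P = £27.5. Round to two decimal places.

At P = 24.5, Q = 408; at P = 27.5, Q = 10.
ΔQ = -398, ΔP = 3.0. Midpoints: P̄ = 26.00, Q̄ = 209.0.
ε = (ΔQ/ΔP)(P̄/Q̄) = (-398/3.0)(26.00/209.0).

-16.50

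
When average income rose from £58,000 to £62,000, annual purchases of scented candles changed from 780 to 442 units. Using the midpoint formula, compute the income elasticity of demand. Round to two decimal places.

ΔQ = -338, ΔI = 4000. Midpoints: Ī = 60,000, Q̄ = 611.0.
ε_I = (ΔQ/ΔI)(Ī/Q̄) = (-338/4000)(60000/611.0).

-8.30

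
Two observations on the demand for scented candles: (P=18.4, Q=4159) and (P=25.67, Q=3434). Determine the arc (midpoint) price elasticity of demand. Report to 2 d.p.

ΔQ = 3434 − 4159 = -725; ΔP = 25.67 − 18.4 = 7.27.
Midpoints: P̄ = 22.04, Q̄ = 3796.5.
ε = (ΔQ/ΔP)(P̄/Q̄) = (-725/7.27)(22.04/3796.5).

-0.58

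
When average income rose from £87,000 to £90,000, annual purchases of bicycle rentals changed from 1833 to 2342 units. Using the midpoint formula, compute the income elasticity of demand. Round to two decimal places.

ΔQ = 509, ΔI = 3000. Midpoints: Ī = 88,500, Q̄ = 2087.5.
ε_I = (ΔQ/ΔI)(Ī/Q̄) = (509/3000)(88500/2087.5).
ε_I > 0, so the good is normal.

7.19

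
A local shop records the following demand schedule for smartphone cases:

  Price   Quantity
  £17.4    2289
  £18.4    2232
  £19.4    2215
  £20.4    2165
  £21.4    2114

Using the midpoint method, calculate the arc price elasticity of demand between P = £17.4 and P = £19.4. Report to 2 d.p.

At P = 17.4, Q = 2289; at P = 19.4, Q = 2215.
ΔQ = -74, ΔP = 2.0. Midpoints: P̄ = 18.40, Q̄ = 2252.0.
ε = (ΔQ/ΔP)(P̄/Q̄) = (-74/2.0)(18.40/2252.0).

-0.30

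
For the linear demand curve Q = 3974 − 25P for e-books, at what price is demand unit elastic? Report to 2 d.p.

79.48

For linear demand Q = a − bP, ε = −bP/(a − bP). |ε| = 1 when bP = a − bP, i.e. P = a/(2b).
P = 3974/(2·25) = 3974/50 = 79.4800.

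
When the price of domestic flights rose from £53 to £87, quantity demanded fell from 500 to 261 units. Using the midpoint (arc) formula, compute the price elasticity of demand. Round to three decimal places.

ΔQ = 261 − 500 = -239; ΔP = 87 − 53 = 34.
Midpoints: P̄ = 70.00, Q̄ = 380.5.
ε = (ΔQ/ΔP)(P̄/Q̄) = (-239/34)(70.00/380.5).

-1.293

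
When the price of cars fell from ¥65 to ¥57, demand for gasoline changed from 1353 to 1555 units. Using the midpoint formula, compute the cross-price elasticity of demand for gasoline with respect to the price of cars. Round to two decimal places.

-1.06

ΔQ_x = 1555 − 1353 = 202; ΔP_y = 57 − 65 = -8.
Midpoints: P̄_y = 61.00, Q̄_x = 1454.0.
ε_xy = (ΔQ_x/ΔP_y)(P̄_y/Q̄_x) = (202/-8)(61.00/1454.0).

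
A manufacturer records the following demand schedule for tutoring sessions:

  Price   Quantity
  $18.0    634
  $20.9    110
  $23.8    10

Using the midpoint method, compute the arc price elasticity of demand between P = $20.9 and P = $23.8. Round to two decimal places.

At P = 20.9, Q = 110; at P = 23.8, Q = 10.
ΔQ = -100, ΔP = 2.9. Midpoints: P̄ = 22.35, Q̄ = 60.0.
ε = (ΔQ/ΔP)(P̄/Q̄) = (-100/2.9)(22.35/60.0).

-12.84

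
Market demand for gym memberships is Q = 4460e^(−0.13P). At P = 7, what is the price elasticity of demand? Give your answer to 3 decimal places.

At P = 7, Q = 1795.258.
dQ/dP = −0.13·4460e^(−0.13P) = −0.13Q = -233.384.
ε = (dQ/dP)(P/Q) = (-233.384)(7/1795.258).
|ε| < 1, so demand is inelastic at this price.

-0.910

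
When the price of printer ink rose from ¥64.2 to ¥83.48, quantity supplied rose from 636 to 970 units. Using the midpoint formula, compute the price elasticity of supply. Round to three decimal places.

ΔQ = 970 − 636 = 334; ΔP = 83.48 − 64.2 = 19.28.
Midpoints: P̄ = 73.84, Q̄ = 803.0.
ε_s = (ΔQ/ΔP)(P̄/Q̄) = (334/19.28)(73.84/803.0).

1.593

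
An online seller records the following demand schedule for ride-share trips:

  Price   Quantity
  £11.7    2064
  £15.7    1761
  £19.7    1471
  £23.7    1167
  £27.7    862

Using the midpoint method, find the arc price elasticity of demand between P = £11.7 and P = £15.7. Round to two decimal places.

At P = 11.7, Q = 2064; at P = 15.7, Q = 1761.
ΔQ = -303, ΔP = 4.0. Midpoints: P̄ = 13.70, Q̄ = 1912.5.
ε = (ΔQ/ΔP)(P̄/Q̄) = (-303/4.0)(13.70/1912.5).

-0.54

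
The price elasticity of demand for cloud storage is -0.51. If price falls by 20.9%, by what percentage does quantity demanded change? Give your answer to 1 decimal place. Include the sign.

10.7%

%ΔQ ≈ ε × %ΔP = (-0.51)(-20.9%) = 10.66%.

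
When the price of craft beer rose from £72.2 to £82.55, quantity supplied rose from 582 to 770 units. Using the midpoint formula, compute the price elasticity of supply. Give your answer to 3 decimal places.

2.079

ΔQ = 770 − 582 = 188; ΔP = 82.55 − 72.2 = 10.35.
Midpoints: P̄ = 77.38, Q̄ = 676.0.
ε_s = (ΔQ/ΔP)(P̄/Q̄) = (188/10.35)(77.38/676.0).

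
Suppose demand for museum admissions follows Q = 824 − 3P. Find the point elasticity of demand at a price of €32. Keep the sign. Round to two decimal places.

-0.13

At P = 32, Q = 728.
dQ/dP = −3.
ε = (dQ/dP)(P/Q) = (-3)(32/728).
|ε| < 1, so demand is inelastic at this price.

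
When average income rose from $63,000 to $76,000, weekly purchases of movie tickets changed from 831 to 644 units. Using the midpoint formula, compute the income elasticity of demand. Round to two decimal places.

ΔQ = -187, ΔI = 13000. Midpoints: Ī = 69,500, Q̄ = 737.5.
ε_I = (ΔQ/ΔI)(Ī/Q̄) = (-187/13000)(69500/737.5).
ε_I < 0, so the good is inferior.

-1.36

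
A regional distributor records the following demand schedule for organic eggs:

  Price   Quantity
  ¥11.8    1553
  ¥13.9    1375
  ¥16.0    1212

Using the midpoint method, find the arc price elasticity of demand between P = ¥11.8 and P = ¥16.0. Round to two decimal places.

At P = 11.8, Q = 1553; at P = 16.0, Q = 1212.
ΔQ = -341, ΔP = 4.2. Midpoints: P̄ = 13.90, Q̄ = 1382.5.
ε = (ΔQ/ΔP)(P̄/Q̄) = (-341/4.2)(13.90/1382.5).

-0.82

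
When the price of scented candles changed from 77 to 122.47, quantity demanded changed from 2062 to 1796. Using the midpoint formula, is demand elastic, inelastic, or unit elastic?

inelastic

Arc ε ≈ -0.302.
|ε| = 0.30 < 1.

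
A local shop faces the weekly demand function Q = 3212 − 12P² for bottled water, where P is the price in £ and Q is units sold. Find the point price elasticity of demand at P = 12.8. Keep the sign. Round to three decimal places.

At P = 12.8, Q = 1245.920.
dQ/dP = −24P = -307.200.
ε = (dQ/dP)(P/Q) = (-307.200)(12.8/1245.920).

-3.156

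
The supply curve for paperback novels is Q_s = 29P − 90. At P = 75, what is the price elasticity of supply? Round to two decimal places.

1.04

At P = 75, Q_s = 2085.
dQ_s/dP = 29.
ε_s = (dQ_s/dP)(P/Q_s) = (29)(75/2085).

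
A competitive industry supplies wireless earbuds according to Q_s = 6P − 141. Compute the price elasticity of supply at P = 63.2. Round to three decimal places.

1.592

At P = 63.2, Q_s = 238.20.
dQ_s/dP = 6.
ε_s = (dQ_s/dP)(P/Q_s) = (6)(63.2/238.20).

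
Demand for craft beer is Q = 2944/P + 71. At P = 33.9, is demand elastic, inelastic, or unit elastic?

Q = 157.844, dQ/dP = -2.562.
ε = (dQ/dP)(P/Q) ≈ -0.550.
|ε| = 0.55 < 1.

inelastic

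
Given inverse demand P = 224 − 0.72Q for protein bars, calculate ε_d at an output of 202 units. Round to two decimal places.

At Q = 202, P = 224 − 0.72(202) = 78.56.
dP/dQ = −0.72, so dQ/dP = 1/(−0.72) = -1.389.
ε = (dQ/dP)(P/Q) = (-1.389)(78.56/202).

-0.54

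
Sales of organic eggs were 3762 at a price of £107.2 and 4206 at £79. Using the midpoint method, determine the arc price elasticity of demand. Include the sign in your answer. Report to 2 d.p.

ΔQ = 4206 − 3762 = 444; ΔP = 79 − 107.2 = -28.2.
Midpoints: P̄ = 93.10, Q̄ = 3984.0.
ε = (ΔQ/ΔP)(P̄/Q̄) = (444/-28.2)(93.10/3984.0).

-0.37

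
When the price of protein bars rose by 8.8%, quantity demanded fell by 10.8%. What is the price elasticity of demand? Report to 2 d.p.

-1.23

ε = %ΔQ / %ΔP = (-10.8)/(8.8) = -1.227.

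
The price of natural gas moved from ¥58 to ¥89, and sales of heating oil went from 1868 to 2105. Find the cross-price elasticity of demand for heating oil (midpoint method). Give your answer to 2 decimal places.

0.28

ΔQ_x = 2105 − 1868 = 237; ΔP_y = 89 − 58 = 31.
Midpoints: P̄_y = 73.50, Q̄_x = 1986.5.
ε_xy = (ΔQ_x/ΔP_y)(P̄_y/Q̄_x) = (237/31)(73.50/1986.5).
ε_xy > 0, so the goods are substitutes.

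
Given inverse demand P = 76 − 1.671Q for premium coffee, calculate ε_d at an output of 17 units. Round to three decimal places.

-1.675

At Q = 17, P = 76 − 1.671(17) = 47.59.
dP/dQ = −1.671, so dQ/dP = 1/(−1.671) = -0.598.
ε = (dQ/dP)(P/Q) = (-0.598)(47.59/17).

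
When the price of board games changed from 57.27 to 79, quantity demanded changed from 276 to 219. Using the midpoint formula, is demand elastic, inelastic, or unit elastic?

inelastic

Arc ε ≈ -0.722.
|ε| = 0.72 < 1.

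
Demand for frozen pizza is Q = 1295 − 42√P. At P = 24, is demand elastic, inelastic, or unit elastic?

inelastic

Q = 1089.243, dQ/dP = -4.287.
ε = (dQ/dP)(P/Q) ≈ -0.094.
|ε| = 0.09 < 1.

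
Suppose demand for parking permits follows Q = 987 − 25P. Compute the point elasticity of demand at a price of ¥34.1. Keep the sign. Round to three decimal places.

At P = 34.1, Q = 134.500.
dQ/dP = −25.
ε = (dQ/dP)(P/Q) = (-25)(34.1/134.500).

-6.338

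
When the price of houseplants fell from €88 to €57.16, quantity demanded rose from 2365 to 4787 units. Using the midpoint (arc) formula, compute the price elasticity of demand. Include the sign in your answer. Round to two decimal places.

-1.59

ΔQ = 4787 − 2365 = 2422; ΔP = 57.16 − 88 = -30.84.
Midpoints: P̄ = 72.58, Q̄ = 3576.0.
ε = (ΔQ/ΔP)(P̄/Q̄) = (2422/-30.84)(72.58/3576.0).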